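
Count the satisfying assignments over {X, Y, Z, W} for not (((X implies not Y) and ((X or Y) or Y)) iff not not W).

8

Initial set: {not (((X implies not Y) and ((X or Y) or Y)) iff not not W)}.
not (((X implies not Y) and ((X or Y) or Y)) iff not not W): β-rule — branch into ((X implies not Y) and ((X or Y) or Y)), not not not W  //  not ((X implies not Y) and ((X or Y) or Y)), not not W.
  branch 1 (add ((X implies not Y) and ((X or Y) or Y)), not not not W):
    ((X implies not Y) and ((X or Y) or Y)): α-rule — add (X implies not Y), ((X or Y) or Y).
    not not not W: drop double negation, giving not W.
    (X implies not Y): β-rule — branch into not X  //  not Y.
      branch 1.1 (add not X):
        ((X or Y) or Y): β-rule — branch into (X or Y)  //  Y.
          branch 1.1.1 (add (X or Y)):
            (X or Y): β-rule — branch into X  //  Y.
              branch 1.1.1.1 (add X):
                × closes — contains both X and not X.
              branch 1.1.1.2 (add Y):
                ○ open, literals {W=0, X=0, Y=1}.
          branch 1.1.2 (add Y):
            ○ open, literals {W=0, X=0, Y=1}.
      branch 1.2 (add not Y):
        ((X or Y) or Y): β-rule — branch into (X or Y)  //  Y.
          branch 1.2.1 (add (X or Y)):
            (X or Y): β-rule — branch into X  //  Y.
              branch 1.2.1.1 (add X):
                ○ open, literals {W=0, X=1, Y=0}.
              branch 1.2.1.2 (add Y):
                × closes — contains both Y and not Y.
          branch 1.2.2 (add Y):
            × closes — contains both Y and not Y.
  branch 2 (add not ((X implies not Y) and ((X or Y) or Y)), not not W):
    not not W: drop double negation, giving W.
    not ((X implies not Y) and ((X or Y) or Y)): β-rule — branch into not (X implies not Y)  //  not ((X or Y) or Y).
      branch 2.1 (add not (X implies not Y)):
        not (X implies not Y): α-rule — add X, not not Y.
        ○ open, literals {W=1, X=1, Y=1}.
      branch 2.2 (add not ((X or Y) or Y)):
        not ((X or Y) or Y): α-rule — add not (X or Y), not Y.
        not (X or Y): α-rule — add not X, not Y.
        ○ open, literals {W=1, X=0, Y=0}.
3 branches closed, 5 open.
Each open branch fixes some atoms; the unmentioned ones are free. Counting distinct full assignments: branch {W=0, X=0, Y=1} (Z) contributes 2 new; branch {W=0, X=0, Y=1} (Z) contributes 0 new; branch {W=0, X=1, Y=0} (Z) contributes 2 new; branch {W=1, X=1, Y=1} (Z) contributes 2 new; branch {W=1, X=0, Y=0} (Z) contributes 2 new. Total: 8.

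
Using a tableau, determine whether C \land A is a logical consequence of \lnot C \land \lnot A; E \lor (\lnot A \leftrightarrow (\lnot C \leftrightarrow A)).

No

Initial set: {(\lnot C \land \lnot A); (E \lor (\lnot A \leftrightarrow (\lnot C \leftrightarrow A))); \lnot (C \land A)}.
(\lnot C \land \lnot A): α-rule — add \lnot C, \lnot A.
(E \lor (\lnot A \leftrightarrow (\lnot C \leftrightarrow A))): β-rule — branch into E  //  (\lnot A \leftrightarrow (\lnot C \leftrightarrow A)).
  branch 1 (add E):
    \lnot (C \land A): β-rule — branch into \lnot C  //  \lnot A.
      branch 1.1 (add \lnot C):
        ○ open, literals {A=false, C=false, E=true}.
      branch 1.2 (add \lnot A):
        ○ open, literals {A=false, C=false, E=true}.
  branch 2 (add (\lnot A \leftrightarrow (\lnot C \leftrightarrow A))):
    \lnot (C \land A): β-rule — branch into \lnot C  //  \lnot A.
      branch 2.1 (add \lnot C):
        (\lnot A \leftrightarrow (\lnot C \leftrightarrow A)): β-rule — branch into \lnot A, (\lnot C \leftrightarrow A)  //  \lnot \lnot A, \lnot (\lnot C \leftrightarrow A).
          branch 2.1.1 (add \lnot A, (\lnot C \leftrightarrow A)):
            (\lnot C \leftrightarrow A): β-rule — branch into \lnot C, A  //  \lnot \lnot C, \lnot A.
              branch 2.1.1.1 (add \lnot C, A):
                × closes — contains both A and \lnot A.
              branch 2.1.1.2 (add \lnot \lnot C, \lnot A):
                × closes — contains both C and \lnot C.
          branch 2.1.2 (add \lnot \lnot A, \lnot (\lnot C \leftrightarrow A)):
            × closes — contains both A and \lnot A.
      branch 2.2 (add \lnot A):
        (\lnot A \leftrightarrow (\lnot C \leftrightarrow A)): β-rule — branch into \lnot A, (\lnot C \leftrightarrow A)  //  \lnot \lnot A, \lnot (\lnot C \leftrightarrow A).
          branch 2.2.1 (add \lnot A, (\lnot C \leftrightarrow A)):
            (\lnot C \leftrightarrow A): β-rule — branch into \lnot C, A  //  \lnot \lnot C, \lnot A.
              branch 2.2.1.1 (add \lnot C, A):
                × closes — contains both A and \lnot A.
              branch 2.2.1.2 (add \lnot \lnot C, \lnot A):
                × closes — contains both C and \lnot C.
          branch 2.2.2 (add \lnot \lnot A, \lnot (\lnot C \leftrightarrow A)):
            × closes — contains both A and \lnot A.
6 branches closed, 2 open.
An open branch gives a countermodel: A=false, C=false, E=true (unmentioned atoms arbitrary); the premises hold there but the conclusion fails.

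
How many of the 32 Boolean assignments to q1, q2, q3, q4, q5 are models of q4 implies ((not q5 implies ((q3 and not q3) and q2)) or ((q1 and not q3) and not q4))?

Initial set: {(q4 implies ((not q5 implies ((q3 and not q3) and q2)) or ((q1 and not q3) and not q4)))}.
(q4 implies ((not q5 implies ((q3 and not q3) and q2)) or ((q1 and not q3) and not q4))): β-rule — branch into not q4  //  ((not q5 implies ((q3 and not q3) and q2)) or ((q1 and not q3) and not q4)).
  branch 1 (add not q4):
    ○ open, literals {q4=F}.
  branch 2 (add ((not q5 implies ((q3 and not q3) and q2)) or ((q1 and not q3) and not q4))):
    ((not q5 implies ((q3 and not q3) and q2)) or ((q1 and not q3) and not q4)): β-rule — branch into (not q5 implies ((q3 and not q3) and q2))  //  ((q1 and not q3) and not q4).
      branch 2.1 (add (not q5 implies ((q3 and not q3) and q2))):
        (not q5 implies ((q3 and not q3) and q2)): β-rule — branch into not not q5  //  ((q3 and not q3) and q2).
          branch 2.1.1 (add not not q5):
            ○ open, literals {q5=T}.
          branch 2.1.2 (add ((q3 and not q3) and q2)):
            ((q3 and not q3) and q2): α-rule — add (q3 and not q3), q2.
            (q3 and not q3): α-rule — add q3, not q3.
            × closes — contains both q3 and not q3.
      branch 2.2 (add ((q1 and not q3) and not q4)):
        ((q1 and not q3) and not q4): α-rule — add (q1 and not q3), not q4.
        (q1 and not q3): α-rule — add q1, not q3.
        ○ open, literals {q1=T, q3=F, q4=F}.
1 branch closed, 3 open.
Each open branch fixes some atoms; the unmentioned ones are free. Counting distinct full assignments: branch {q4=F} (q1, q2, q3, q5) contributes 16 new; branch {q5=T} (q1, q2, q3, q4) contributes 8 new; branch {q1=T, q3=F, q4=F} (q2, q5) contributes 0 new. Total: 24.

24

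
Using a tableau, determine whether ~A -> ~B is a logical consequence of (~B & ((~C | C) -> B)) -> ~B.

No

Initial set: {((~B & ((~C | C) -> B)) -> ~B); ~(~A -> ~B)}.
~(~A -> ~B): α-rule — add ~A, ~~B.
((~B & ((~C | C) -> B)) -> ~B): β-rule — branch into ~(~B & ((~C | C) -> B))  //  ~B.
  branch 1 (add ~(~B & ((~C | C) -> B))):
    ~(~B & ((~C | C) -> B)): β-rule — branch into ~~B  //  ~((~C | C) -> B).
      branch 1.1 (add ~~B):
        ○ open, literals {A=F, B=T}.
      branch 1.2 (add ~((~C | C) -> B)):
        ~((~C | C) -> B): α-rule — add (~C | C), ~B.
        × closes — contains both B and ~B.
  branch 2 (add ~B):
    × closes — contains both B and ~B.
2 branches closed, 1 open.
An open branch gives a countermodel: A=F, B=T (unmentioned atoms arbitrary); the premises hold there but the conclusion fails.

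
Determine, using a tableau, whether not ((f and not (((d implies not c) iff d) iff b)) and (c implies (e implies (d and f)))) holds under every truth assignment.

Assume the negation and expand:
Initial set: {not not ((f and not (((d implies not c) iff d) iff b)) and (c implies (e implies (d and f))))}.
not not ((f and not (((d implies not c) iff d) iff b)) and (c implies (e implies (d and f)))): α-rule — add (f and not (((d implies not c) iff d) iff b)), (c implies (e implies (d and f))).
(f and not (((d implies not c) iff d) iff b)): α-rule — add f, not (((d implies not c) iff d) iff b).
(c implies (e implies (d and f))): β-rule — branch into not c  //  (e implies (d and f)).
  branch 1 (add not c):
    not (((d implies not c) iff d) iff b): β-rule — branch into ((d implies not c) iff d), not b  //  not ((d implies not c) iff d), b.
      branch 1.1 (add ((d implies not c) iff d), not b):
        ((d implies not c) iff d): β-rule — branch into (d implies not c), d  //  not (d implies not c), not d.
          branch 1.1.1 (add (d implies not c), d):
            (d implies not c): β-rule — branch into not d  //  not c.
              branch 1.1.1.1 (add not d):
                × closes — contains both d and not d.
              branch 1.1.1.2 (add not c):
                ○ open, literals {b=F, c=F, d=T, f=T}.
          branch 1.1.2 (add not (d implies not c), not d):
            not (d implies not c): α-rule — add d, not not c.
            × closes — contains both d and not d.
      branch 1.2 (add not ((d implies not c) iff d), b):
        not ((d implies not c) iff d): β-rule — branch into (d implies not c), not d  //  not (d implies not c), d.
          branch 1.2.1 (add (d implies not c), not d):
            (d implies not c): β-rule — branch into not d  //  not c.
              branch 1.2.1.1 (add not d):
                ○ open, literals {b=T, c=F, d=F, f=T}.
              branch 1.2.1.2 (add not c):
                ○ open, literals {b=T, c=F, d=F, f=T}.
          branch 1.2.2 (add not (d implies not c), d):
            not (d implies not c): α-rule — add d, not not c.
            × closes — contains both c and not c.
  branch 2 (add (e implies (d and f))):
    not (((d implies not c) iff d) iff b): β-rule — branch into ((d implies not c) iff d), not b  //  not ((d implies not c) iff d), b.
      branch 2.1 (add ((d implies not c) iff d), not b):
        (e implies (d and f)): β-rule — branch into not e  //  (d and f).
          branch 2.1.1 (add not e):
            ((d implies not c) iff d): β-rule — branch into (d implies not c), d  //  not (d implies not c), not d.
              branch 2.1.1.1 (add (d implies not c), d):
                (d implies not c): β-rule — branch into not d  //  not c.
                  branch 2.1.1.1.1 (add not d):
                    × closes — contains both d and not d.
                  branch 2.1.1.1.2 (add not c):
                    ○ open, literals {b=F, c=F, d=T, e=F, f=T}.
              branch 2.1.1.2 (add not (d implies not c), not d):
                not (d implies not c): α-rule — add d, not not c.
                × closes — contains both d and not d.
          branch 2.1.2 (add (d and f)):
            (d and f): α-rule — add d, f.
            ((d implies not c) iff d): β-rule — branch into (d implies not c), d  //  not (d implies not c), not d.
              branch 2.1.2.1 (add (d implies not c), d):
                (d implies not c): β-rule — branch into not d  //  not c.
                  branch 2.1.2.1.1 (add not d):
                    × closes — contains both d and not d.
                  branch 2.1.2.1.2 (add not c):
                    ○ open, literals {b=F, c=F, d=T, f=T}.
              branch 2.1.2.2 (add not (d implies not c), not d):
                × closes — contains both d and not d.
      branch 2.2 (add not ((d implies not c) iff d), b):
        (e implies (d and f)): β-rule — branch into not e  //  (d and f).
          branch 2.2.1 (add not e):
            not ((d implies not c) iff d): β-rule — branch into (d implies not c), not d  //  not (d implies not c), d.
              branch 2.2.1.1 (add (d implies not c), not d):
                (d implies not c): β-rule — branch into not d  //  not c.
                  branch 2.2.1.1.1 (add not d):
                    ○ open, literals {b=T, d=F, e=F, f=T}.
                  branch 2.2.1.1.2 (add not c):
                    ○ open, literals {b=T, c=F, d=F, e=F, f=T}.
              branch 2.2.1.2 (add not (d implies not c), d):
                not (d implies not c): α-rule — add d, not not c.
                ○ open, literals {b=T, c=T, d=T, e=F, f=T}.
          branch 2.2.2 (add (d and f)):
            (d and f): α-rule — add d, f.
            not ((d implies not c) iff d): β-rule — branch into (d implies not c), not d  //  not (d implies not c), d.
              branch 2.2.2.1 (add (d implies not c), not d):
                × closes — contains both d and not d.
              branch 2.2.2.2 (add not (d implies not c), d):
                not (d implies not c): α-rule — add d, not not c.
                ○ open, literals {b=T, c=T, d=T, f=T}.
8 branches closed, 9 open.
An open branch gives a countermodel: b=F, c=F, d=T, f=T (unmentioned atoms arbitrary); under it the original formula is false.

Not valid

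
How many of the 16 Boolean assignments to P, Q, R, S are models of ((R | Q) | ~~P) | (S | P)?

15

Initial set: {T (((R | Q) | ~~P) | (S | P))}.
T (((R | Q) | ~~P) | (S | P)): β-rule — branch into T ((R | Q) | ~~P)  //  T (S | P).
  branch 1 (add T ((R | Q) | ~~P)):
    T ((R | Q) | ~~P): β-rule — branch into T (R | Q)  //  T ~~P.
      branch 1.1 (add T (R | Q)):
        T (R | Q): β-rule — branch into T R  //  T Q.
          branch 1.1.1 (add T R):
            ○ open, literals {R=1}.
          branch 1.1.2 (add T Q):
            ○ open, literals {Q=1}.
      branch 1.2 (add T ~~P):
        T ~~P: drop double negation, giving T P.
        ○ open, literals {P=1}.
  branch 2 (add T (S | P)):
    T (S | P): β-rule — branch into T S  //  T P.
      branch 2.1 (add T S):
        ○ open, literals {S=1}.
      branch 2.2 (add T P):
        ○ open, literals {P=1}.
0 branches closed, 5 open.
Each open branch fixes some atoms; the unmentioned ones are free. Counting distinct full assignments: branch {R=1} (P, Q, S) contributes 8 new; branch {Q=1} (P, R, S) contributes 4 new; branch {P=1} (Q, R, S) contributes 2 new; branch {S=1} (P, Q, R) contributes 1 new; branch {P=1} (Q, R, S) contributes 0 new. Total: 15.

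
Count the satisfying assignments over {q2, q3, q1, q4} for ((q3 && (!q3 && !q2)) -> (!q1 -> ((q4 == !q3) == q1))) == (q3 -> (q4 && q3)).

12

Initial set: {(((q3 && (!q3 && !q2)) -> (!q1 -> ((q4 == !q3) == q1))) == (q3 -> (q4 && q3)))}.
(((q3 && (!q3 && !q2)) -> (!q1 -> ((q4 == !q3) == q1))) == (q3 -> (q4 && q3))): β-rule — branch into ((q3 && (!q3 && !q2)) -> (!q1 -> ((q4 == !q3) == q1))), (q3 -> (q4 && q3))  //  !((q3 && (!q3 && !q2)) -> (!q1 -> ((q4 == !q3) == q1))), !(q3 -> (q4 && q3)).
  branch 1 (add ((q3 && (!q3 && !q2)) -> (!q1 -> ((q4 == !q3) == q1))), (q3 -> (q4 && q3))):
    ((q3 && (!q3 && !q2)) -> (!q1 -> ((q4 == !q3) == q1))): β-rule — branch into !(q3 && (!q3 && !q2))  //  (!q1 -> ((q4 == !q3) == q1)).
      branch 1.1 (add !(q3 && (!q3 && !q2))):
        (q3 -> (q4 && q3)): β-rule — branch into !q3  //  (q4 && q3).
          branch 1.1.1 (add !q3):
            !(q3 && (!q3 && !q2)): β-rule — branch into !q3  //  !(!q3 && !q2).
              branch 1.1.1.1 (add !q3):
                ○ open, literals {q3=0}.
              branch 1.1.1.2 (add !(!q3 && !q2)):
                !(!q3 && !q2): β-rule — branch into !!q3  //  !!q2.
                  branch 1.1.1.2.1 (add !!q3):
                    × closes — contains both q3 and !q3.
                  branch 1.1.1.2.2 (add !!q2):
                    ○ open, literals {q2=1, q3=0}.
          branch 1.1.2 (add (q4 && q3)):
            (q4 && q3): α-rule — add q4, q3.
            !(q3 && (!q3 && !q2)): β-rule — branch into !q3  //  !(!q3 && !q2).
              branch 1.1.2.1 (add !q3):
                × closes — contains both q3 and !q3.
              branch 1.1.2.2 (add !(!q3 && !q2)):
                !(!q3 && !q2): β-rule — branch into !!q3  //  !!q2.
                  branch 1.1.2.2.1 (add !!q3):
                    ○ open, literals {q3=1, q4=1}.
                  branch 1.1.2.2.2 (add !!q2):
                    ○ open, literals {q2=1, q3=1, q4=1}.
      branch 1.2 (add (!q1 -> ((q4 == !q3) == q1))):
        (q3 -> (q4 && q3)): β-rule — branch into !q3  //  (q4 && q3).
          branch 1.2.1 (add !q3):
            (!q1 -> ((q4 == !q3) == q1)): β-rule — branch into !!q1  //  ((q4 == !q3) == q1).
              branch 1.2.1.1 (add !!q1):
                ○ open, literals {q1=1, q3=0}.
              branch 1.2.1.2 (add ((q4 == !q3) == q1)):
                ((q4 == !q3) == q1): β-rule — branch into (q4 == !q3), q1  //  !(q4 == !q3), !q1.
                  branch 1.2.1.2.1 (add (q4 == !q3), q1):
                    (q4 == !q3): β-rule — branch into q4, !q3  //  !q4, !!q3.
                      branch 1.2.1.2.1.1 (add q4, !q3):
                        ○ open, literals {q1=1, q3=0, q4=1}.
                      branch 1.2.1.2.1.2 (add !q4, !!q3):
                        × closes — contains both q3 and !q3.
                  branch 1.2.1.2.2 (add !(q4 == !q3), !q1):
                    !(q4 == !q3): β-rule — branch into q4, !!q3  //  !q4, !q3.
                      branch 1.2.1.2.2.1 (add q4, !!q3):
                        × closes — contains both q3 and !q3.
                      branch 1.2.1.2.2.2 (add !q4, !q3):
                        ○ open, literals {q1=0, q3=0, q4=0}.
          branch 1.2.2 (add (q4 && q3)):
            (q4 && q3): α-rule — add q4, q3.
            (!q1 -> ((q4 == !q3) == q1)): β-rule — branch into !!q1  //  ((q4 == !q3) == q1).
              branch 1.2.2.1 (add !!q1):
                ○ open, literals {q1=1, q3=1, q4=1}.
              branch 1.2.2.2 (add ((q4 == !q3) == q1)):
                ((q4 == !q3) == q1): β-rule — branch into (q4 == !q3), q1  //  !(q4 == !q3), !q1.
                  branch 1.2.2.2.1 (add (q4 == !q3), q1):
                    (q4 == !q3): β-rule — branch into q4, !q3  //  !q4, !!q3.
                      branch 1.2.2.2.1.1 (add q4, !q3):
                        × closes — contains both q3 and !q3.
                      branch 1.2.2.2.1.2 (add !q4, !!q3):
                        × closes — contains both q4 and !q4.
                  branch 1.2.2.2.2 (add !(q4 == !q3), !q1):
                    !(q4 == !q3): β-rule — branch into q4, !!q3  //  !q4, !q3.
                      branch 1.2.2.2.2.1 (add q4, !!q3):
                        ○ open, literals {q1=0, q3=1, q4=1}.
                      branch 1.2.2.2.2.2 (add !q4, !q3):
                        × closes — contains both q4 and !q4.
  branch 2 (add !((q3 && (!q3 && !q2)) -> (!q1 -> ((q4 == !q3) == q1))), !(q3 -> (q4 && q3))):
    !((q3 && (!q3 && !q2)) -> (!q1 -> ((q4 == !q3) == q1))): α-rule — add (q3 && (!q3 && !q2)), !(!q1 -> ((q4 == !q3) == q1)).
    !(q3 -> (q4 && q3)): α-rule — add q3, !(q4 && q3).
    (q3 && (!q3 && !q2)): α-rule — add q3, (!q3 && !q2).
    !(!q1 -> ((q4 == !q3) == q1)): α-rule — add !q1, !((q4 == !q3) == q1).
    (!q3 && !q2): α-rule — add !q3, !q2.
    × closes — contains both q3 and !q3.
8 branches closed, 9 open.
Each open branch fixes some atoms; the unmentioned ones are free. Counting distinct full assignments: branch {q3=0} (q2, q1, q4) contributes 8 new; branch {q2=1, q3=0} (q1, q4) contributes 0 new; branch {q3=1, q4=1} (q2, q1) contributes 4 new; branch {q2=1, q3=1, q4=1} (q1) contributes 0 new; branch {q1=1, q3=0} (q2, q4) contributes 0 new; branch {q1=1, q3=0, q4=1} (q2) contributes 0 new; branch {q1=0, q3=0, q4=0} (q2) contributes 0 new; branch {q1=1, q3=1, q4=1} (q2) contributes 0 new; branch {q1=0, q3=1, q4=1} (q2) contributes 0 new. Total: 12.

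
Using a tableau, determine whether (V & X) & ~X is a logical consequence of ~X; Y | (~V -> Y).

Initial set: {~X; (Y | (~V -> Y)); ~((V & X) & ~X)}.
(Y | (~V -> Y)): β-rule — branch into Y  //  (~V -> Y).
  branch 1 (add Y):
    ~((V & X) & ~X): β-rule — branch into ~(V & X)  //  ~~X.
      branch 1.1 (add ~(V & X)):
        ~(V & X): β-rule — branch into ~V  //  ~X.
          branch 1.1.1 (add ~V):
            ○ open, literals {V=false, X=false, Y=true}.
          branch 1.1.2 (add ~X):
            ○ open, literals {X=false, Y=true}.
      branch 1.2 (add ~~X):
        × closes — contains both X and ~X.
  branch 2 (add (~V -> Y)):
    ~((V & X) & ~X): β-rule — branch into ~(V & X)  //  ~~X.
      branch 2.1 (add ~(V & X)):
        (~V -> Y): β-rule — branch into ~~V  //  Y.
          branch 2.1.1 (add ~~V):
            ~(V & X): β-rule — branch into ~V  //  ~X.
              branch 2.1.1.1 (add ~V):
                × closes — contains both V and ~V.
              branch 2.1.1.2 (add ~X):
                ○ open, literals {V=true, X=false}.
          branch 2.1.2 (add Y):
            ~(V & X): β-rule — branch into ~V  //  ~X.
              branch 2.1.2.1 (add ~V):
                ○ open, literals {V=false, X=false, Y=true}.
              branch 2.1.2.2 (add ~X):
                ○ open, literals {X=false, Y=true}.
      branch 2.2 (add ~~X):
        × closes — contains both X and ~X.
3 branches closed, 5 open.
An open branch gives a countermodel: V=false, X=false, Y=true (unmentioned atoms arbitrary); the premises hold there but the conclusion fails.

No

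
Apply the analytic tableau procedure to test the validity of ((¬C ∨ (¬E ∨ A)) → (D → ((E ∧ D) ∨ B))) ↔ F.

Not valid

Assume the negation and expand:
Initial set: {¬(((¬C ∨ (¬E ∨ A)) → (D → ((E ∧ D) ∨ B))) ↔ F)}.
¬(((¬C ∨ (¬E ∨ A)) → (D → ((E ∧ D) ∨ B))) ↔ F): β-rule — branch into ((¬C ∨ (¬E ∨ A)) → (D → ((E ∧ D) ∨ B))), ¬F  //  ¬((¬C ∨ (¬E ∨ A)) → (D → ((E ∧ D) ∨ B))), F.
  branch 1 (add ((¬C ∨ (¬E ∨ A)) → (D → ((E ∧ D) ∨ B))), ¬F):
    ((¬C ∨ (¬E ∨ A)) → (D → ((E ∧ D) ∨ B))): β-rule — branch into ¬(¬C ∨ (¬E ∨ A))  //  (D → ((E ∧ D) ∨ B)).
      branch 1.1 (add ¬(¬C ∨ (¬E ∨ A))):
        ¬(¬C ∨ (¬E ∨ A)): α-rule — add ¬¬C, ¬(¬E ∨ A).
        ¬(¬E ∨ A): α-rule — add ¬¬E, ¬A.
        ○ open, literals {A=F, C=T, E=T, F=F}.
      branch 1.2 (add (D → ((E ∧ D) ∨ B))):
        (D → ((E ∧ D) ∨ B)): β-rule — branch into ¬D  //  ((E ∧ D) ∨ B).
          branch 1.2.1 (add ¬D):
            ○ open, literals {D=F, F=F}.
          branch 1.2.2 (add ((E ∧ D) ∨ B)):
            ((E ∧ D) ∨ B): β-rule — branch into (E ∧ D)  //  B.
              branch 1.2.2.1 (add (E ∧ D)):
                (E ∧ D): α-rule — add E, D.
                ○ open, literals {D=T, E=T, F=F}.
              branch 1.2.2.2 (add B):
                ○ open, literals {B=T, F=F}.
  branch 2 (add ¬((¬C ∨ (¬E ∨ A)) → (D → ((E ∧ D) ∨ B))), F):
    ¬((¬C ∨ (¬E ∨ A)) → (D → ((E ∧ D) ∨ B))): α-rule — add (¬C ∨ (¬E ∨ A)), ¬(D → ((E ∧ D) ∨ B)).
    ¬(D → ((E ∧ D) ∨ B)): α-rule — add D, ¬((E ∧ D) ∨ B).
    ¬((E ∧ D) ∨ B): α-rule — add ¬(E ∧ D), ¬B.
    (¬C ∨ (¬E ∨ A)): β-rule — branch into ¬C  //  (¬E ∨ A).
      branch 2.1 (add ¬C):
        ¬(E ∧ D): β-rule — branch into ¬E  //  ¬D.
          branch 2.1.1 (add ¬E):
            ○ open, literals {B=F, C=F, D=T, E=F, F=T}.
          branch 2.1.2 (add ¬D):
            × closes — contains both D and ¬D.
      branch 2.2 (add (¬E ∨ A)):
        ¬(E ∧ D): β-rule — branch into ¬E  //  ¬D.
          branch 2.2.1 (add ¬E):
            (¬E ∨ A): β-rule — branch into ¬E  //  A.
              branch 2.2.1.1 (add ¬E):
                ○ open, literals {B=F, D=T, E=F, F=T}.
              branch 2.2.1.2 (add A):
                ○ open, literals {A=T, B=F, D=T, E=F, F=T}.
          branch 2.2.2 (add ¬D):
            × closes — contains both D and ¬D.
2 branches closed, 7 open.
An open branch gives a countermodel: A=F, C=T, E=T, F=F (unmentioned atoms arbitrary); under it the original formula is false.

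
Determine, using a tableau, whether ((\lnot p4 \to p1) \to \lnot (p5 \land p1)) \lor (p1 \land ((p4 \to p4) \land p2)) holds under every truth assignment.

Not valid

Assume the negation and expand:
Initial set: {\lnot (((\lnot p4 \to p1) \to \lnot (p5 \land p1)) \lor (p1 \land ((p4 \to p4) \land p2)))}.
\lnot (((\lnot p4 \to p1) \to \lnot (p5 \land p1)) \lor (p1 \land ((p4 \to p4) \land p2))): α-rule — add \lnot ((\lnot p4 \to p1) \to \lnot (p5 \land p1)), \lnot (p1 \land ((p4 \to p4) \land p2)).
\lnot ((\lnot p4 \to p1) \to \lnot (p5 \land p1)): α-rule — add (\lnot p4 \to p1), \lnot \lnot (p5 \land p1).
\lnot \lnot (p5 \land p1): α-rule — add p5, p1.
\lnot (p1 \land ((p4 \to p4) \land p2)): β-rule — branch into \lnot p1  //  \lnot ((p4 \to p4) \land p2).
  branch 1 (add \lnot p1):
    × closes — contains both p1 and \lnot p1.
  branch 2 (add \lnot ((p4 \to p4) \land p2)):
    (\lnot p4 \to p1): β-rule — branch into \lnot \lnot p4  //  p1.
      branch 2.1 (add \lnot \lnot p4):
        \lnot ((p4 \to p4) \land p2): β-rule — branch into \lnot (p4 \to p4)  //  \lnot p2.
          branch 2.1.1 (add \lnot (p4 \to p4)):
            \lnot (p4 \to p4): α-rule — add p4, \lnot p4.
            × closes — contains both p4 and \lnot p4.
          branch 2.1.2 (add \lnot p2):
            ○ open, literals {p1=T, p2=F, p4=T, p5=T}.
      branch 2.2 (add p1):
        \lnot ((p4 \to p4) \land p2): β-rule — branch into \lnot (p4 \to p4)  //  \lnot p2.
          branch 2.2.1 (add \lnot (p4 \to p4)):
            \lnot (p4 \to p4): α-rule — add p4, \lnot p4.
            × closes — contains both p4 and \lnot p4.
          branch 2.2.2 (add \lnot p2):
            ○ open, literals {p1=T, p2=F, p5=T}.
3 branches closed, 2 open.
An open branch gives a countermodel: p1=T, p2=F, p4=T, p5=T (unmentioned atoms arbitrary); under it the original formula is false.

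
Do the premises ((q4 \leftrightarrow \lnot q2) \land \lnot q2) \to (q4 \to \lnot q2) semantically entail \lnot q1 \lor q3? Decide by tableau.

No

Initial set: {(((q4 \leftrightarrow \lnot q2) \land \lnot q2) \to (q4 \to \lnot q2)); \lnot (\lnot q1 \lor q3)}.
\lnot (\lnot q1 \lor q3): α-rule — add \lnot \lnot q1, \lnot q3.
(((q4 \leftrightarrow \lnot q2) \land \lnot q2) \to (q4 \to \lnot q2)): β-rule — branch into \lnot ((q4 \leftrightarrow \lnot q2) \land \lnot q2)  //  (q4 \to \lnot q2).
  branch 1 (add \lnot ((q4 \leftrightarrow \lnot q2) \land \lnot q2)):
    \lnot ((q4 \leftrightarrow \lnot q2) \land \lnot q2): β-rule — branch into \lnot (q4 \leftrightarrow \lnot q2)  //  \lnot \lnot q2.
      branch 1.1 (add \lnot (q4 \leftrightarrow \lnot q2)):
        \lnot (q4 \leftrightarrow \lnot q2): β-rule — branch into q4, \lnot \lnot q2  //  \lnot q4, \lnot q2.
          branch 1.1.1 (add q4, \lnot \lnot q2):
            ○ open, literals {q1=true, q2=true, q3=false, q4=true}.
          branch 1.1.2 (add \lnot q4, \lnot q2):
            ○ open, literals {q1=true, q2=false, q3=false, q4=false}.
      branch 1.2 (add \lnot \lnot q2):
        ○ open, literals {q1=true, q2=true, q3=false}.
  branch 2 (add (q4 \to \lnot q2)):
    (q4 \to \lnot q2): β-rule — branch into \lnot q4  //  \lnot q2.
      branch 2.1 (add \lnot q4):
        ○ open, literals {q1=true, q3=false, q4=false}.
      branch 2.2 (add \lnot q2):
        ○ open, literals {q1=true, q2=false, q3=false}.
0 branches closed, 5 open.
An open branch gives a countermodel: q1=true, q2=true, q3=false, q4=true (unmentioned atoms arbitrary); the premises hold there but the conclusion fails.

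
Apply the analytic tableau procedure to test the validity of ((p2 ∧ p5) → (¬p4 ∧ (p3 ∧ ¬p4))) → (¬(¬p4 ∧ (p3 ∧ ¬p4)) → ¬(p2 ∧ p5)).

Valid

Assume the negation and expand:
Initial set: {F (((p2 ∧ p5) → (¬p4 ∧ (p3 ∧ ¬p4))) → (¬(¬p4 ∧ (p3 ∧ ¬p4)) → ¬(p2 ∧ p5)))}.
F (((p2 ∧ p5) → (¬p4 ∧ (p3 ∧ ¬p4))) → (¬(¬p4 ∧ (p3 ∧ ¬p4)) → ¬(p2 ∧ p5))): α-rule — add T ((p2 ∧ p5) → (¬p4 ∧ (p3 ∧ ¬p4))), F (¬(¬p4 ∧ (p3 ∧ ¬p4)) → ¬(p2 ∧ p5)).
F (¬(¬p4 ∧ (p3 ∧ ¬p4)) → ¬(p2 ∧ p5)): α-rule — add T ¬(¬p4 ∧ (p3 ∧ ¬p4)), F ¬(p2 ∧ p5).
F ¬(p2 ∧ p5): α-rule — add T p2, T p5.
T ((p2 ∧ p5) → (¬p4 ∧ (p3 ∧ ¬p4))): β-rule — branch into F (p2 ∧ p5)  //  T (¬p4 ∧ (p3 ∧ ¬p4)).
  branch 1 (add F (p2 ∧ p5)):
    T ¬(¬p4 ∧ (p3 ∧ ¬p4)): β-rule — branch into F ¬p4  //  F (p3 ∧ ¬p4).
      branch 1.1 (add F ¬p4):
        F (p2 ∧ p5): β-rule — branch into F p2  //  F p5.
          branch 1.1.1 (add F p2):
            × closes — contains both p2 and ¬p2.
          branch 1.1.2 (add F p5):
            × closes — contains both p5 and ¬p5.
      branch 1.2 (add F (p3 ∧ ¬p4)):
        F (p2 ∧ p5): β-rule — branch into F p2  //  F p5.
          branch 1.2.1 (add F p2):
            × closes — contains both p2 and ¬p2.
          branch 1.2.2 (add F p5):
            × closes — contains both p5 and ¬p5.
  branch 2 (add T (¬p4 ∧ (p3 ∧ ¬p4))):
    T (¬p4 ∧ (p3 ∧ ¬p4)): α-rule — add T ¬p4, T (p3 ∧ ¬p4).
    T (p3 ∧ ¬p4): α-rule — add T p3, T ¬p4.
    T ¬(¬p4 ∧ (p3 ∧ ¬p4)): β-rule — branch into F ¬p4  //  F (p3 ∧ ¬p4).
      branch 2.1 (add F ¬p4):
        × closes — contains both p4 and ¬p4.
      branch 2.2 (add F (p3 ∧ ¬p4)):
        F (p3 ∧ ¬p4): β-rule — branch into F p3  //  F ¬p4.
          branch 2.2.1 (add F p3):
            × closes — contains both p3 and ¬p3.
          branch 2.2.2 (add F ¬p4):
            × closes — contains both p4 and ¬p4.
All 7 branches close.
Every branch closed, so the negation is unsatisfiable and the formula is valid.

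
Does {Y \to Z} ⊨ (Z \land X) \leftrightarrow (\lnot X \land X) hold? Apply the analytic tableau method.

No

Initial set: {(Y \to Z); \lnot ((Z \land X) \leftrightarrow (\lnot X \land X))}.
(Y \to Z): β-rule — branch into \lnot Y  //  Z.
  branch 1 (add \lnot Y):
    \lnot ((Z \land X) \leftrightarrow (\lnot X \land X)): β-rule — branch into (Z \land X), \lnot (\lnot X \land X)  //  \lnot (Z \land X), (\lnot X \land X).
      branch 1.1 (add (Z \land X), \lnot (\lnot X \land X)):
        (Z \land X): α-rule — add Z, X.
        \lnot (\lnot X \land X): β-rule — branch into \lnot \lnot X  //  \lnot X.
          branch 1.1.1 (add \lnot \lnot X):
            ○ open, literals {X=T, Y=F, Z=T}.
          branch 1.1.2 (add \lnot X):
            × closes — contains both X and \lnot X.
      branch 1.2 (add \lnot (Z \land X), (\lnot X \land X)):
        (\lnot X \land X): α-rule — add \lnot X, X.
        × closes — contains both X and \lnot X.
  branch 2 (add Z):
    \lnot ((Z \land X) \leftrightarrow (\lnot X \land X)): β-rule — branch into (Z \land X), \lnot (\lnot X \land X)  //  \lnot (Z \land X), (\lnot X \land X).
      branch 2.1 (add (Z \land X), \lnot (\lnot X \land X)):
        (Z \land X): α-rule — add Z, X.
        \lnot (\lnot X \land X): β-rule — branch into \lnot \lnot X  //  \lnot X.
          branch 2.1.1 (add \lnot \lnot X):
            ○ open, literals {X=T, Z=T}.
          branch 2.1.2 (add \lnot X):
            × closes — contains both X and \lnot X.
      branch 2.2 (add \lnot (Z \land X), (\lnot X \land X)):
        (\lnot X \land X): α-rule — add \lnot X, X.
        × closes — contains both X and \lnot X.
4 branches closed, 2 open.
An open branch gives a countermodel: X=T, Y=F, Z=T (unmentioned atoms arbitrary); the premises hold there but the conclusion fails.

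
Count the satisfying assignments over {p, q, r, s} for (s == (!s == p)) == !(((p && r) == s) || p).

Initial set: {((s == (!s == p)) == !(((p && r) == s) || p))}.
((s == (!s == p)) == !(((p && r) == s) || p)): β-rule — branch into (s == (!s == p)), !(((p && r) == s) || p)  //  !(s == (!s == p)), !!(((p && r) == s) || p).
  branch 1 (add (s == (!s == p)), !(((p && r) == s) || p)):
    !(((p && r) == s) || p): α-rule — add !((p && r) == s), !p.
    (s == (!s == p)): β-rule — branch into s, (!s == p)  //  !s, !(!s == p).
      branch 1.1 (add s, (!s == p)):
        !((p && r) == s): β-rule — branch into (p && r), !s  //  !(p && r), s.
          branch 1.1.1 (add (p && r), !s):
            × closes — contains both s and !s.
          branch 1.1.2 (add !(p && r), s):
            (!s == p): β-rule — branch into !s, p  //  !!s, !p.
              branch 1.1.2.1 (add !s, p):
                × closes — contains both s and !s.
              branch 1.1.2.2 (add !!s, !p):
                !(p && r): β-rule — branch into !p  //  !r.
                  branch 1.1.2.2.1 (add !p):
                    ○ open, literals {p=F, s=T}.
                  branch 1.1.2.2.2 (add !r):
                    ○ open, literals {p=F, r=F, s=T}.
      branch 1.2 (add !s, !(!s == p)):
        !((p && r) == s): β-rule — branch into (p && r), !s  //  !(p && r), s.
          branch 1.2.1 (add (p && r), !s):
            (p && r): α-rule — add p, r.
            × closes — contains both p and !p.
          branch 1.2.2 (add !(p && r), s):
            × closes — contains both s and !s.
  branch 2 (add !(s == (!s == p)), !!(((p && r) == s) || p)):
    !(s == (!s == p)): β-rule — branch into s, !(!s == p)  //  !s, (!s == p).
      branch 2.1 (add s, !(!s == p)):
        !!(((p && r) == s) || p): β-rule — branch into ((p && r) == s)  //  p.
          branch 2.1.1 (add ((p && r) == s)):
            !(!s == p): β-rule — branch into !s, !p  //  !!s, p.
              branch 2.1.1.1 (add !s, !p):
                × closes — contains both s and !s.
              branch 2.1.1.2 (add !!s, p):
                ((p && r) == s): β-rule — branch into (p && r), s  //  !(p && r), !s.
                  branch 2.1.1.2.1 (add (p && r), s):
                    (p && r): α-rule — add p, r.
                    ○ open, literals {p=T, r=T, s=T}.
                  branch 2.1.1.2.2 (add !(p && r), !s):
                    × closes — contains both s and !s.
          branch 2.1.2 (add p):
            !(!s == p): β-rule — branch into !s, !p  //  !!s, p.
              branch 2.1.2.1 (add !s, !p):
                × closes — contains both s and !s.
              branch 2.1.2.2 (add !!s, p):
                ○ open, literals {p=T, s=T}.
      branch 2.2 (add !s, (!s == p)):
        !!(((p && r) == s) || p): β-rule — branch into ((p && r) == s)  //  p.
          branch 2.2.1 (add ((p && r) == s)):
            (!s == p): β-rule — branch into !s, p  //  !!s, !p.
              branch 2.2.1.1 (add !s, p):
                ((p && r) == s): β-rule — branch into (p && r), s  //  !(p && r), !s.
                  branch 2.2.1.1.1 (add (p && r), s):
                    × closes — contains both s and !s.
                  branch 2.2.1.1.2 (add !(p && r), !s):
                    !(p && r): β-rule — branch into !p  //  !r.
                      branch 2.2.1.1.2.1 (add !p):
                        × closes — contains both p and !p.
                      branch 2.2.1.1.2.2 (add !r):
                        ○ open, literals {p=T, r=F, s=F}.
              branch 2.2.1.2 (add !!s, !p):
                × closes — contains both s and !s.
          branch 2.2.2 (add p):
            (!s == p): β-rule — branch into !s, p  //  !!s, !p.
              branch 2.2.2.1 (add !s, p):
                ○ open, literals {p=T, s=F}.
              branch 2.2.2.2 (add !!s, !p):
                × closes — contains both s and !s.
11 branches closed, 6 open.
Each open branch fixes some atoms; the unmentioned ones are free. Counting distinct full assignments: branch {p=F, s=T} (q, r) contributes 4 new; branch {p=F, r=F, s=T} (q) contributes 0 new; branch {p=T, r=T, s=T} (q) contributes 2 new; branch {p=T, s=T} (q, r) contributes 2 new; branch {p=T, r=F, s=F} (q) contributes 2 new; branch {p=T, s=F} (q, r) contributes 2 new. Total: 12.

12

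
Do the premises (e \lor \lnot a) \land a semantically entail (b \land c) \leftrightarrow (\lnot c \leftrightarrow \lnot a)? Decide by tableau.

No

Initial set: {((e \lor \lnot a) \land a); \lnot ((b \land c) \leftrightarrow (\lnot c \leftrightarrow \lnot a))}.
((e \lor \lnot a) \land a): α-rule — add (e \lor \lnot a), a.
\lnot ((b \land c) \leftrightarrow (\lnot c \leftrightarrow \lnot a)): β-rule — branch into (b \land c), \lnot (\lnot c \leftrightarrow \lnot a)  //  \lnot (b \land c), (\lnot c \leftrightarrow \lnot a).
  branch 1 (add (b \land c), \lnot (\lnot c \leftrightarrow \lnot a)):
    (b \land c): α-rule — add b, c.
    (e \lor \lnot a): β-rule — branch into e  //  \lnot a.
      branch 1.1 (add e):
        \lnot (\lnot c \leftrightarrow \lnot a): β-rule — branch into \lnot c, \lnot \lnot a  //  \lnot \lnot c, \lnot a.
          branch 1.1.1 (add \lnot c, \lnot \lnot a):
            × closes — contains both c and \lnot c.
          branch 1.1.2 (add \lnot \lnot c, \lnot a):
            × closes — contains both a and \lnot a.
      branch 1.2 (add \lnot a):
        × closes — contains both a and \lnot a.
  branch 2 (add \lnot (b \land c), (\lnot c \leftrightarrow \lnot a)):
    (e \lor \lnot a): β-rule — branch into e  //  \lnot a.
      branch 2.1 (add e):
        \lnot (b \land c): β-rule — branch into \lnot b  //  \lnot c.
          branch 2.1.1 (add \lnot b):
            (\lnot c \leftrightarrow \lnot a): β-rule — branch into \lnot c, \lnot a  //  \lnot \lnot c, \lnot \lnot a.
              branch 2.1.1.1 (add \lnot c, \lnot a):
                × closes — contains both a and \lnot a.
              branch 2.1.1.2 (add \lnot \lnot c, \lnot \lnot a):
                ○ open, literals {a=true, b=false, c=true, e=true}.
          branch 2.1.2 (add \lnot c):
            (\lnot c \leftrightarrow \lnot a): β-rule — branch into \lnot c, \lnot a  //  \lnot \lnot c, \lnot \lnot a.
              branch 2.1.2.1 (add \lnot c, \lnot a):
                × closes — contains both a and \lnot a.
              branch 2.1.2.2 (add \lnot \lnot c, \lnot \lnot a):
                × closes — contains both c and \lnot c.
      branch 2.2 (add \lnot a):
        × closes — contains both a and \lnot a.
7 branches closed, 1 open.
An open branch gives a countermodel: a=true, b=false, c=true, e=true (unmentioned atoms arbitrary); the premises hold there but the conclusion fails.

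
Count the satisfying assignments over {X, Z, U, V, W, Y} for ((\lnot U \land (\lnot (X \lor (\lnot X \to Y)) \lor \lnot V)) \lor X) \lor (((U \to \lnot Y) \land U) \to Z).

Initial set: {(((\lnot U \land (\lnot (X \lor (\lnot X \to Y)) \lor \lnot V)) \lor X) \lor (((U \to \lnot Y) \land U) \to Z))}.
(((\lnot U \land (\lnot (X \lor (\lnot X \to Y)) \lor \lnot V)) \lor X) \lor (((U \to \lnot Y) \land U) \to Z)): β-rule — branch into ((\lnot U \land (\lnot (X \lor (\lnot X \to Y)) \lor \lnot V)) \lor X)  //  (((U \to \lnot Y) \land U) \to Z).
  branch 1 (add ((\lnot U \land (\lnot (X \lor (\lnot X \to Y)) \lor \lnot V)) \lor X)):
    ((\lnot U \land (\lnot (X \lor (\lnot X \to Y)) \lor \lnot V)) \lor X): β-rule — branch into (\lnot U \land (\lnot (X \lor (\lnot X \to Y)) \lor \lnot V))  //  X.
      branch 1.1 (add (\lnot U \land (\lnot (X \lor (\lnot X \to Y)) \lor \lnot V))):
        (\lnot U \land (\lnot (X \lor (\lnot X \to Y)) \lor \lnot V)): α-rule — add \lnot U, (\lnot (X \lor (\lnot X \to Y)) \lor \lnot V).
        (\lnot (X \lor (\lnot X \to Y)) \lor \lnot V): β-rule — branch into \lnot (X \lor (\lnot X \to Y))  //  \lnot V.
          branch 1.1.1 (add \lnot (X \lor (\lnot X \to Y))):
            \lnot (X \lor (\lnot X \to Y)): α-rule — add \lnot X, \lnot (\lnot X \to Y).
            \lnot (\lnot X \to Y): α-rule — add \lnot X, \lnot Y.
            ○ open, literals {U=false, X=false, Y=false}.
          branch 1.1.2 (add \lnot V):
            ○ open, literals {U=false, V=false}.
      branch 1.2 (add X):
        ○ open, literals {X=true}.
  branch 2 (add (((U \to \lnot Y) \land U) \to Z)):
    (((U \to \lnot Y) \land U) \to Z): β-rule — branch into \lnot ((U \to \lnot Y) \land U)  //  Z.
      branch 2.1 (add \lnot ((U \to \lnot Y) \land U)):
        \lnot ((U \to \lnot Y) \land U): β-rule — branch into \lnot (U \to \lnot Y)  //  \lnot U.
          branch 2.1.1 (add \lnot (U \to \lnot Y)):
            \lnot (U \to \lnot Y): α-rule — add U, \lnot \lnot Y.
            ○ open, literals {U=true, Y=true}.
          branch 2.1.2 (add \lnot U):
            ○ open, literals {U=false}.
      branch 2.2 (add Z):
        ○ open, literals {Z=true}.
0 branches closed, 6 open.
Each open branch fixes some atoms; the unmentioned ones are free. Counting distinct full assignments: branch {U=false, X=false, Y=false} (Z, V, W) contributes 8 new; branch {U=false, V=false} (X, Z, W, Y) contributes 12 new; branch {X=true} (Z, U, V, W, Y) contributes 24 new; branch {U=true, Y=true} (X, Z, V, W) contributes 8 new; branch {U=false} (X, Z, V, W, Y) contributes 4 new; branch {Z=true} (X, U, V, W, Y) contributes 4 new. Total: 60.

60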